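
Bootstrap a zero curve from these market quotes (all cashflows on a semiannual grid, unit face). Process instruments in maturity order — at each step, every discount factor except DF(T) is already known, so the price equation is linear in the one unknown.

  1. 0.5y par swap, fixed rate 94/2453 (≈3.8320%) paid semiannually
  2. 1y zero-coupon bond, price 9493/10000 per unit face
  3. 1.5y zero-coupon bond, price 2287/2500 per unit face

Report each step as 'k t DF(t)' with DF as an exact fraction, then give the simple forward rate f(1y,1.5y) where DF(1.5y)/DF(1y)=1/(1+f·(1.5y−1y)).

step 1 [0.5y] swap r/2=47/2453: DF=(1 − 47/2453·(0))/(1+47/2453) = 2453/2500 ≈ 0.981200
step 2 [1y] zero: DF = P = 9493/10000 ≈ 0.949300
step 3 [1.5y] zero: DF = P = 2287/2500 ≈ 0.914800

1 1/2 2453/2500
2 1 9493/10000
3 3/2 2287/2500
f(1y,1.5y) = ((9493/10000)/(2287/2500) − 1)/(1/2) = 345/4574 ≈ 7.5426%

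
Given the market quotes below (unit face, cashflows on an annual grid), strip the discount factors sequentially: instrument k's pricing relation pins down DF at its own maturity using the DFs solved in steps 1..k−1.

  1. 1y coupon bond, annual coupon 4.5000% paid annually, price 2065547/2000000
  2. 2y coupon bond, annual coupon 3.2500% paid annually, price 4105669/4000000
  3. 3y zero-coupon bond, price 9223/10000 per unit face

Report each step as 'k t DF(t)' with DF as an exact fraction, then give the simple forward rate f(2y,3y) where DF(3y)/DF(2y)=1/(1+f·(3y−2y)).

1 1 9883/10000
2 2 963/1000
3 3 9223/10000
f(2y,3y) = ((963/1000)/(9223/10000) − 1)/(1) = 407/9223 ≈ 4.4129%

step 1 [1y] bond c/1=9/200: DF=(2065547/2000000 − 9/200·(0))/(1+9/200) = 9883/10000 ≈ 0.988300
step 2 [2y] bond c/1=13/400: DF=(4105669/4000000 − 13/400·(0.988300))/(1+13/400) = 963/1000 ≈ 0.963000
step 3 [3y] zero: DF = P = 9223/10000 ≈ 0.922300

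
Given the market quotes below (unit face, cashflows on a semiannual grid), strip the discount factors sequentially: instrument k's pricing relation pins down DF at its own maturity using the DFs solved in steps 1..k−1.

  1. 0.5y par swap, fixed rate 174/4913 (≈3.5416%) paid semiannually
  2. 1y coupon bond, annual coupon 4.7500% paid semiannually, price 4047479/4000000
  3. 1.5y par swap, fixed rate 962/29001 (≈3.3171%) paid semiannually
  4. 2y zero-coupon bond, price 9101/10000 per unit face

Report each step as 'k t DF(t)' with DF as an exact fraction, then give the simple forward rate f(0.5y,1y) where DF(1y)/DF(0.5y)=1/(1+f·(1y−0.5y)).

step 1 [0.5y] swap r/2=87/4913: DF=(1 − 87/4913·(0))/(1+87/4913) = 4913/5000 ≈ 0.982600
step 2 [1y] bond c/2=19/800: DF=(4047479/4000000 − 19/800·(0.982600))/(1+19/800) = 1207/1250 ≈ 0.965600
step 3 [1.5y] swap r/2=481/29001: DF=(1 − 481/29001·(0.982600+0.965600))/(1+481/29001) = 9519/10000 ≈ 0.951900
step 4 [2y] zero: DF = P = 9101/10000 ≈ 0.910100

1 1/2 4913/5000
2 1 1207/1250
3 3/2 9519/10000
4 2 9101/10000
f(0.5y,1y) = ((4913/5000)/(1207/1250) − 1)/(1/2) = 5/142 ≈ 3.5211%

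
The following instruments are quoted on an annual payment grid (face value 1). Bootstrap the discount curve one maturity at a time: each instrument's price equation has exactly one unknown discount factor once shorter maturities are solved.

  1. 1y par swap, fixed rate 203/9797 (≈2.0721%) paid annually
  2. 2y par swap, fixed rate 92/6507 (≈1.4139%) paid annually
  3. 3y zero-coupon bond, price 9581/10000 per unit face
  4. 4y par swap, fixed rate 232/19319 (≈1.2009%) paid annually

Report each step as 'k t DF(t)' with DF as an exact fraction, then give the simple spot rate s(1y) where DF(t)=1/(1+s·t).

step 1 [1y] swap r/1=203/9797: DF=(1 − 203/9797·(0))/(1+203/9797) = 9797/10000 ≈ 0.979700
step 2 [2y] swap r/1=92/6507: DF=(1 − 92/6507·(0.979700))/(1+92/6507) = 2431/2500 ≈ 0.972400
step 3 [3y] zero: DF = P = 9581/10000 ≈ 0.958100
step 4 [4y] swap r/1=232/19319: DF=(1 − 232/19319·(0.979700+0.972400+0.958100))/(1+232/19319) = 596/625 ≈ 0.953600

1 1 9797/10000
2 2 2431/2500
3 3 9581/10000
4 4 596/625
s(1y) = (1/(9797/10000) − 1)/(1) = 203/9797 ≈ 2.0721%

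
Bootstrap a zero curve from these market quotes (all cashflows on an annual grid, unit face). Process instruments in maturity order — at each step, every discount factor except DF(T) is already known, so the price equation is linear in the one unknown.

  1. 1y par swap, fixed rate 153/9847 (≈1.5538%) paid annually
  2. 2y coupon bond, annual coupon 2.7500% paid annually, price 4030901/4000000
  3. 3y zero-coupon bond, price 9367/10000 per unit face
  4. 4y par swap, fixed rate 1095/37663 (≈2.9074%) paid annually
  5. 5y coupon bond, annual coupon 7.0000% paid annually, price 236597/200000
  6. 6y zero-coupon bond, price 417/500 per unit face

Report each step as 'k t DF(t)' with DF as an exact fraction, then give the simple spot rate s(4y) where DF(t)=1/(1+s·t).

step 1 [1y] swap r/1=153/9847: DF=(1 − 153/9847·(0))/(1+153/9847) = 9847/10000 ≈ 0.984700
step 2 [2y] bond c/1=11/400: DF=(4030901/4000000 − 11/400·(0.984700))/(1+11/400) = 1193/1250 ≈ 0.954400
step 3 [3y] zero: DF = P = 9367/10000 ≈ 0.936700
step 4 [4y] swap r/1=1095/37663: DF=(1 − 1095/37663·(0.984700+0.954400+0.936700))/(1+1095/37663) = 1781/2000 ≈ 0.890500
step 5 [5y] bond c/1=7/100: DF=(236597/200000 − 7/100·(0.984700+0.954400+0.936700+0.890500))/(1+7/100) = 537/625 ≈ 0.859200
step 6 [6y] zero: DF = P = 417/500 ≈ 0.834000

1 1 9847/10000
2 2 1193/1250
3 3 9367/10000
4 4 1781/2000
5 5 537/625
6 6 417/500
s(4y) = (1/(1781/2000) − 1)/(4) = 219/7124 ≈ 3.0741%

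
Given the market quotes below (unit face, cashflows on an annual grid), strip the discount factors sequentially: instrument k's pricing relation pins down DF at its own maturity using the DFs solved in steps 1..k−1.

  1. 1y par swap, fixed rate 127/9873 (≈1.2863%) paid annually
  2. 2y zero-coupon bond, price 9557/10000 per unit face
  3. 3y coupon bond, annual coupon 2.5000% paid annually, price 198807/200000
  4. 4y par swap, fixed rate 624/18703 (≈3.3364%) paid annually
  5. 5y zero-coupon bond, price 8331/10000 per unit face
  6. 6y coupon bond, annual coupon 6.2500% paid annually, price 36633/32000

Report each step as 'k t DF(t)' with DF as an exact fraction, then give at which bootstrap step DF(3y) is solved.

step 1 [1y] swap r/1=127/9873: DF=(1 − 127/9873·(0))/(1+127/9873) = 9873/10000 ≈ 0.987300
step 2 [2y] zero: DF = P = 9557/10000 ≈ 0.955700
step 3 [3y] bond c/1=1/40: DF=(198807/200000 − 1/40·(0.987300+0.955700))/(1+1/40) = 1153/1250 ≈ 0.922400
step 4 [4y] swap r/1=624/18703: DF=(1 − 624/18703·(0.987300+0.955700+0.922400))/(1+624/18703) = 547/625 ≈ 0.875200
step 5 [5y] zero: DF = P = 8331/10000 ≈ 0.833100
step 6 [6y] bond c/1=1/16: DF=(36633/32000 − 1/16·(0.987300+0.955700+0.922400+0.875200+0.833100))/(1+1/16) = 2021/2500 ≈ 0.808400

1 1 9873/10000
2 2 9557/10000
3 3 1153/1250
4 4 547/625
5 5 8331/10000
6 6 2021/2500
DF(3y) is solved at step 3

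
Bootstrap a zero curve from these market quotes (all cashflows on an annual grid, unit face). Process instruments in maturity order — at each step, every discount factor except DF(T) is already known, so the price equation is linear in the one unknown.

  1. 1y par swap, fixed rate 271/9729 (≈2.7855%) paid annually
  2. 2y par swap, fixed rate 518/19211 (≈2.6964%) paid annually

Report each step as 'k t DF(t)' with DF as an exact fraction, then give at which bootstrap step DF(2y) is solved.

step 1 [1y] swap r/1=271/9729: DF=(1 − 271/9729·(0))/(1+271/9729) = 9729/10000 ≈ 0.972900
step 2 [2y] swap r/1=518/19211: DF=(1 − 518/19211·(0.972900))/(1+518/19211) = 4741/5000 ≈ 0.948200

1 1 9729/10000
2 2 4741/5000
DF(2y) is solved at step 2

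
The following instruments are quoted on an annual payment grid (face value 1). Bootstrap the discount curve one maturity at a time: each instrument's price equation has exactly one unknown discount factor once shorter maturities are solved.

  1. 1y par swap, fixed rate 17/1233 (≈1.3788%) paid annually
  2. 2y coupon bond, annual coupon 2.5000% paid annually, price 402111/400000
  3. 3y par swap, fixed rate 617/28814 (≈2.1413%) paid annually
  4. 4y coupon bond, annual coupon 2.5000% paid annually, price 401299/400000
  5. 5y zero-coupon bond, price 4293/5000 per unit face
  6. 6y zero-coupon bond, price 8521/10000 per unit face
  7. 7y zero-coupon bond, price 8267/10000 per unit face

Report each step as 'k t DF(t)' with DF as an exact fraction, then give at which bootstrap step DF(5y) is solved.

1 1 1233/1250
2 2 9567/10000
3 3 9383/10000
4 4 1817/2000
5 5 4293/5000
6 6 8521/10000
7 7 8267/10000
DF(5y) is solved at step 5

step 1 [1y] swap r/1=17/1233: DF=(1 − 17/1233·(0))/(1+17/1233) = 1233/1250 ≈ 0.986400
step 2 [2y] bond c/1=1/40: DF=(402111/400000 − 1/40·(0.986400))/(1+1/40) = 9567/10000 ≈ 0.956700
step 3 [3y] swap r/1=617/28814: DF=(1 − 617/28814·(0.986400+0.956700))/(1+617/28814) = 9383/10000 ≈ 0.938300
step 4 [4y] bond c/1=1/40: DF=(401299/400000 − 1/40·(0.986400+0.956700+0.938300))/(1+1/40) = 1817/2000 ≈ 0.908500
step 5 [5y] zero: DF = P = 4293/5000 ≈ 0.858600
step 6 [6y] zero: DF = P = 8521/10000 ≈ 0.852100
step 7 [7y] zero: DF = P = 8267/10000 ≈ 0.826700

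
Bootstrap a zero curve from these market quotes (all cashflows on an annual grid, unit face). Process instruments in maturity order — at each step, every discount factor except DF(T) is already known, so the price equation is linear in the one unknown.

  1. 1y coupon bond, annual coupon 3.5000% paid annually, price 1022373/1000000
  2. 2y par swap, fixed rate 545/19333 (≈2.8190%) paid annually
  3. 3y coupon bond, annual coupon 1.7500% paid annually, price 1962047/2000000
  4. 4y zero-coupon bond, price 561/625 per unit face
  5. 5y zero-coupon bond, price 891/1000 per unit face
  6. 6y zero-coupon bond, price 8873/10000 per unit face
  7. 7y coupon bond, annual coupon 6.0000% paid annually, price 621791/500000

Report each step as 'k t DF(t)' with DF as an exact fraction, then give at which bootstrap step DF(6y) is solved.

step 1 [1y] bond c/1=7/200: DF=(1022373/1000000 − 7/200·(0))/(1+7/200) = 4939/5000 ≈ 0.987800
step 2 [2y] swap r/1=545/19333: DF=(1 − 545/19333·(0.987800))/(1+545/19333) = 1891/2000 ≈ 0.945500
step 3 [3y] bond c/1=7/400: DF=(1962047/2000000 − 7/400·(0.987800+0.945500))/(1+7/400) = 9309/10000 ≈ 0.930900
step 4 [4y] zero: DF = P = 561/625 ≈ 0.897600
step 5 [5y] zero: DF = P = 891/1000 ≈ 0.891000
step 6 [6y] zero: DF = P = 8873/10000 ≈ 0.887300
step 7 [7y] bond c/1=3/50: DF=(621791/500000 − 3/50·(0.987800+0.945500+0.930900+0.897600+0.891000+0.887300))/(1+3/50) = 2149/2500 ≈ 0.859600

1 1 4939/5000
2 2 1891/2000
3 3 9309/10000
4 4 561/625
5 5 891/1000
6 6 8873/10000
7 7 2149/2500
DF(6y) is solved at step 6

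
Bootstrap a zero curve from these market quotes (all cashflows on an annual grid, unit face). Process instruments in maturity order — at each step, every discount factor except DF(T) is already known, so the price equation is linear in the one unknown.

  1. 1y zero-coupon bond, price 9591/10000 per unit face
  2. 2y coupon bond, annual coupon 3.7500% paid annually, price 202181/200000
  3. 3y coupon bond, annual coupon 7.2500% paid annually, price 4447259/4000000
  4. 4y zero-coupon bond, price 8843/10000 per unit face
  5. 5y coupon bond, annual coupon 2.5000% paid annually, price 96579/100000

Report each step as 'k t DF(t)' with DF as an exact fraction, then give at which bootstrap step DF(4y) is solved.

step 1 [1y] zero: DF = P = 9591/10000 ≈ 0.959100
step 2 [2y] bond c/1=3/80: DF=(202181/200000 − 3/80·(0.959100))/(1+3/80) = 9397/10000 ≈ 0.939700
step 3 [3y] bond c/1=29/400: DF=(4447259/4000000 − 29/400·(0.959100+0.939700))/(1+29/400) = 9083/10000 ≈ 0.908300
step 4 [4y] zero: DF = P = 8843/10000 ≈ 0.884300
step 5 [5y] bond c/1=1/40: DF=(96579/100000 − 1/40·(0.959100+0.939700+0.908300+0.884300))/(1+1/40) = 4261/5000 ≈ 0.852200

1 1 9591/10000
2 2 9397/10000
3 3 9083/10000
4 4 8843/10000
5 5 4261/5000
DF(4y) is solved at step 4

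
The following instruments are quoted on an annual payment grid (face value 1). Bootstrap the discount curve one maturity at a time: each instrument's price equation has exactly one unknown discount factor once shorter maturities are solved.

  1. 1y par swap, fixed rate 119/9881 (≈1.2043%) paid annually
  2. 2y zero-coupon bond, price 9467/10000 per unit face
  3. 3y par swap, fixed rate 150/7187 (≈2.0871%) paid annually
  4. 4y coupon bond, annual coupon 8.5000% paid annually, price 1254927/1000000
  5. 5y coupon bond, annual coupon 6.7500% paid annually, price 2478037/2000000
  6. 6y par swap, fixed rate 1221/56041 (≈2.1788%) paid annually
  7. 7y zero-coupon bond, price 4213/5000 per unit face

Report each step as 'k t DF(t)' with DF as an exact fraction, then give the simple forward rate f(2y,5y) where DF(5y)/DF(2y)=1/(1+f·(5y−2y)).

1 1 9881/10000
2 2 9467/10000
3 3 47/50
4 4 4657/5000
5 5 23/25
6 6 8779/10000
7 7 4213/5000
f(2y,5y) = ((9467/10000)/(23/25) − 1)/(3) = 89/9200 ≈ 0.9674%

step 1 [1y] swap r/1=119/9881: DF=(1 − 119/9881·(0))/(1+119/9881) = 9881/10000 ≈ 0.988100
step 2 [2y] zero: DF = P = 9467/10000 ≈ 0.946700
step 3 [3y] swap r/1=150/7187: DF=(1 − 150/7187·(0.988100+0.946700))/(1+150/7187) = 47/50 ≈ 0.940000
step 4 [4y] bond c/1=17/200: DF=(1254927/1000000 − 17/200·(0.988100+0.946700+0.940000))/(1+17/200) = 4657/5000 ≈ 0.931400
step 5 [5y] bond c/1=27/400: DF=(2478037/2000000 − 27/400·(0.988100+0.946700+0.940000+0.931400))/(1+27/400) = 23/25 ≈ 0.920000
step 6 [6y] swap r/1=1221/56041: DF=(1 − 1221/56041·(0.988100+0.946700+0.940000+0.931400+0.920000))/(1+1221/56041) = 8779/10000 ≈ 0.877900
step 7 [7y] zero: DF = P = 4213/5000 ≈ 0.842600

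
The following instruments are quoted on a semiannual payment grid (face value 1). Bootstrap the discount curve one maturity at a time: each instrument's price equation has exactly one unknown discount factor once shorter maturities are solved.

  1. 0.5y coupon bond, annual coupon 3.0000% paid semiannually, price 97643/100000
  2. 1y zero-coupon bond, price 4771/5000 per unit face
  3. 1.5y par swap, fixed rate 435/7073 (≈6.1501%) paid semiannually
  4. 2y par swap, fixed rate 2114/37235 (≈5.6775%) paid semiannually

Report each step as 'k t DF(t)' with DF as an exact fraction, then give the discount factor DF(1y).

step 1 [0.5y] bond c/2=3/200: DF=(97643/100000 − 3/200·(0))/(1+3/200) = 481/500 ≈ 0.962000
step 2 [1y] zero: DF = P = 4771/5000 ≈ 0.954200
step 3 [1.5y] swap r/2=435/14146: DF=(1 − 435/14146·(0.962000+0.954200))/(1+435/14146) = 913/1000 ≈ 0.913000
step 4 [2y] swap r/2=1057/37235: DF=(1 − 1057/37235·(0.962000+0.954200+0.913000))/(1+1057/37235) = 8943/10000 ≈ 0.894300

1 1/2 481/500
2 1 4771/5000
3 3/2 913/1000
4 2 8943/10000
DF(1y) = 4771/5000 ≈ 0.954200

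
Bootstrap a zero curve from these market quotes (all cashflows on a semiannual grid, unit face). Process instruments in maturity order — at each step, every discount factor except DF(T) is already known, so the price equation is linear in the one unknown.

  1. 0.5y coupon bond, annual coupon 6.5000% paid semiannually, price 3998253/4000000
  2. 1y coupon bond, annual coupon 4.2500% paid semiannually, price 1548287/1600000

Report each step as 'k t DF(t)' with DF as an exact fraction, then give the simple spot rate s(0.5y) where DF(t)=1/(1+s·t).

step 1 [0.5y] bond c/2=13/400: DF=(3998253/4000000 − 13/400·(0))/(1+13/400) = 9681/10000 ≈ 0.968100
step 2 [1y] bond c/2=17/800: DF=(1548287/1600000 − 17/800·(0.968100))/(1+17/800) = 4637/5000 ≈ 0.927400

1 1/2 9681/10000
2 1 4637/5000
s(0.5y) = (1/(9681/10000) − 1)/(1/2) = 638/9681 ≈ 6.5902%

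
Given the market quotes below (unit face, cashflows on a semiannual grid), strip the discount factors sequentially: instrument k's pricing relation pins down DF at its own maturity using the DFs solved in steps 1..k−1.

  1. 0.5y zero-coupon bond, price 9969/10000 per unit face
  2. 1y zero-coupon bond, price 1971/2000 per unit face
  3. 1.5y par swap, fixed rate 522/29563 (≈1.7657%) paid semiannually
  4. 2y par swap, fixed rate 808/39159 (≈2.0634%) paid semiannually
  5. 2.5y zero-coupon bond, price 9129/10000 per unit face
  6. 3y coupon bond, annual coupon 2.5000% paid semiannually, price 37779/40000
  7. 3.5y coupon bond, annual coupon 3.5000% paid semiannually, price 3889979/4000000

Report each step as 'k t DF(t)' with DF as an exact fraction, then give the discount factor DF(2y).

step 1 [0.5y] zero: DF = P = 9969/10000 ≈ 0.996900
step 2 [1y] zero: DF = P = 1971/2000 ≈ 0.985500
step 3 [1.5y] swap r/2=261/29563: DF=(1 − 261/29563·(0.996900+0.985500))/(1+261/29563) = 9739/10000 ≈ 0.973900
step 4 [2y] swap r/2=404/39159: DF=(1 − 404/39159·(0.996900+0.985500+0.973900))/(1+404/39159) = 2399/2500 ≈ 0.959600
step 5 [2.5y] zero: DF = P = 9129/10000 ≈ 0.912900
step 6 [3y] bond c/2=1/80: DF=(37779/40000 − 1/80·(0.996900+0.985500+0.973900+0.959600+0.912900))/(1+1/80) = 2183/2500 ≈ 0.873200
step 7 [3.5y] bond c/2=7/400: DF=(3889979/4000000 − 7/400·(0.996900+0.985500+0.973900+0.959600+0.912900+0.873200))/(1+7/400) = 8577/10000 ≈ 0.857700

1 1/2 9969/10000
2 1 1971/2000
3 3/2 9739/10000
4 2 2399/2500
5 5/2 9129/10000
6 3 2183/2500
7 7/2 8577/10000
DF(2y) = 2399/2500 ≈ 0.959600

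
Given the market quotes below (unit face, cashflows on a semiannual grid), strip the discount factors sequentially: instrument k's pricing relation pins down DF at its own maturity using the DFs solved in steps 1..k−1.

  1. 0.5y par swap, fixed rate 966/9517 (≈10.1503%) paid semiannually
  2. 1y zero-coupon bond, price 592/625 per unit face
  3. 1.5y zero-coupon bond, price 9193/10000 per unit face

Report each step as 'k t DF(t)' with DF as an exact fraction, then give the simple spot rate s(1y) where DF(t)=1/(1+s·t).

step 1 [0.5y] swap r/2=483/9517: DF=(1 − 483/9517·(0))/(1+483/9517) = 9517/10000 ≈ 0.951700
step 2 [1y] zero: DF = P = 592/625 ≈ 0.947200
step 3 [1.5y] zero: DF = P = 9193/10000 ≈ 0.919300

1 1/2 9517/10000
2 1 592/625
3 3/2 9193/10000
s(1y) = (1/(592/625) − 1)/(1) = 33/592 ≈ 5.5743%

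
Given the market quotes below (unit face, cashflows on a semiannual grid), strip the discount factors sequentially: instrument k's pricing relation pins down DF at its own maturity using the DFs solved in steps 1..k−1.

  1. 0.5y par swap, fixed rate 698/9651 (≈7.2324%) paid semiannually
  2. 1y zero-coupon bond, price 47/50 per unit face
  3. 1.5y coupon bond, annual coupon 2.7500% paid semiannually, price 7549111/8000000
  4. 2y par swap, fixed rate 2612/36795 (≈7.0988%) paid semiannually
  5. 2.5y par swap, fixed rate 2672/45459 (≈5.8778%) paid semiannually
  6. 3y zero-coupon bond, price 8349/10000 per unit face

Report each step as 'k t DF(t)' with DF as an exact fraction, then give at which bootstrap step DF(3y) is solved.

1 1/2 9651/10000
2 1 47/50
3 3/2 181/200
4 2 4347/5000
5 5/2 1083/1250
6 3 8349/10000
DF(3y) is solved at step 6

step 1 [0.5y] swap r/2=349/9651: DF=(1 − 349/9651·(0))/(1+349/9651) = 9651/10000 ≈ 0.965100
step 2 [1y] zero: DF = P = 47/50 ≈ 0.940000
step 3 [1.5y] bond c/2=11/800: DF=(7549111/8000000 − 11/800·(0.965100+0.940000))/(1+11/800) = 181/200 ≈ 0.905000
step 4 [2y] swap r/2=1306/36795: DF=(1 − 1306/36795·(0.965100+0.940000+0.905000))/(1+1306/36795) = 4347/5000 ≈ 0.869400
step 5 [2.5y] swap r/2=1336/45459: DF=(1 − 1336/45459·(0.965100+0.940000+0.905000+0.869400))/(1+1336/45459) = 1083/1250 ≈ 0.866400
step 6 [3y] zero: DF = P = 8349/10000 ≈ 0.834900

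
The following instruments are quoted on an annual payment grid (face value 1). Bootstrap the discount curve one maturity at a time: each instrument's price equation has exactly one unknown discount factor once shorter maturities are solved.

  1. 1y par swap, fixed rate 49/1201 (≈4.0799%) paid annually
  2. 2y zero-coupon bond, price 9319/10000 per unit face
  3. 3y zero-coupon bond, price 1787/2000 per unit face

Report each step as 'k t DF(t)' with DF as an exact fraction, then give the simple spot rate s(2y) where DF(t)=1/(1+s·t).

1 1 1201/1250
2 2 9319/10000
3 3 1787/2000
s(2y) = (1/(9319/10000) − 1)/(2) = 681/18638 ≈ 3.6538%

step 1 [1y] swap r/1=49/1201: DF=(1 − 49/1201·(0))/(1+49/1201) = 1201/1250 ≈ 0.960800
step 2 [2y] zero: DF = P = 9319/10000 ≈ 0.931900
step 3 [3y] zero: DF = P = 1787/2000 ≈ 0.893500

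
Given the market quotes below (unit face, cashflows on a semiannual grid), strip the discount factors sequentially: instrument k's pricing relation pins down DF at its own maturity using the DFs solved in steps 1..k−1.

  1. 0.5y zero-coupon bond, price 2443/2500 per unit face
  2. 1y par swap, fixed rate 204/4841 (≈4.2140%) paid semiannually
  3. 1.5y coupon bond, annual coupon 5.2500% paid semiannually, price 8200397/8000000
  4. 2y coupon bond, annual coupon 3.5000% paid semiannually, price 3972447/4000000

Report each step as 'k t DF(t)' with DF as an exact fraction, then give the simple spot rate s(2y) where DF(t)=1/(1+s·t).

step 1 [0.5y] zero: DF = P = 2443/2500 ≈ 0.977200
step 2 [1y] swap r/2=102/4841: DF=(1 − 102/4841·(0.977200))/(1+102/4841) = 1199/1250 ≈ 0.959200
step 3 [1.5y] bond c/2=21/800: DF=(8200397/8000000 − 21/800·(0.977200+0.959200))/(1+21/800) = 9493/10000 ≈ 0.949300
step 4 [2y] bond c/2=7/400: DF=(3972447/4000000 − 7/400·(0.977200+0.959200+0.949300))/(1+7/400) = 579/625 ≈ 0.926400

1 1/2 2443/2500
2 1 1199/1250
3 3/2 9493/10000
4 2 579/625
s(2y) = (1/(579/625) − 1)/(2) = 23/579 ≈ 3.9724%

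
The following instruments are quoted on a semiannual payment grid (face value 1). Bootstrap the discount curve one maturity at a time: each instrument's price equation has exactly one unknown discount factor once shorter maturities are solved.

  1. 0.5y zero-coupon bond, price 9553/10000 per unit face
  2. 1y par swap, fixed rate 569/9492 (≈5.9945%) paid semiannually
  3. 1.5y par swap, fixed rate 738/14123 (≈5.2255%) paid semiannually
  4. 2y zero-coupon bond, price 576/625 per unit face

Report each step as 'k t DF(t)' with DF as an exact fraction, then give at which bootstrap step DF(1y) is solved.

1 1/2 9553/10000
2 1 9431/10000
3 3/2 4631/5000
4 2 576/625
DF(1y) is solved at step 2

step 1 [0.5y] zero: DF = P = 9553/10000 ≈ 0.955300
step 2 [1y] swap r/2=569/18984: DF=(1 − 569/18984·(0.955300))/(1+569/18984) = 9431/10000 ≈ 0.943100
step 3 [1.5y] swap r/2=369/14123: DF=(1 − 369/14123·(0.955300+0.943100))/(1+369/14123) = 4631/5000 ≈ 0.926200
step 4 [2y] zero: DF = P = 576/625 ≈ 0.921600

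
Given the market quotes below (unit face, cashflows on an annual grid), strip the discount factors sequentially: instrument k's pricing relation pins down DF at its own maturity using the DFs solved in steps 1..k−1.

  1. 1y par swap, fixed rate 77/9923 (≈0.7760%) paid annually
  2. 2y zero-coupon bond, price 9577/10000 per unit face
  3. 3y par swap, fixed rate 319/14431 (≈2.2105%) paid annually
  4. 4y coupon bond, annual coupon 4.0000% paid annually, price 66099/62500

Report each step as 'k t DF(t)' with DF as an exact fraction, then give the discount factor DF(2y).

step 1 [1y] swap r/1=77/9923: DF=(1 − 77/9923·(0))/(1+77/9923) = 9923/10000 ≈ 0.992300
step 2 [2y] zero: DF = P = 9577/10000 ≈ 0.957700
step 3 [3y] swap r/1=319/14431: DF=(1 − 319/14431·(0.992300+0.957700))/(1+319/14431) = 4681/5000 ≈ 0.936200
step 4 [4y] bond c/1=1/25: DF=(66099/62500 − 1/25·(0.992300+0.957700+0.936200))/(1+1/25) = 9059/10000 ≈ 0.905900

1 1 9923/10000
2 2 9577/10000
3 3 4681/5000
4 4 9059/10000
DF(2y) = 9577/10000 ≈ 0.957700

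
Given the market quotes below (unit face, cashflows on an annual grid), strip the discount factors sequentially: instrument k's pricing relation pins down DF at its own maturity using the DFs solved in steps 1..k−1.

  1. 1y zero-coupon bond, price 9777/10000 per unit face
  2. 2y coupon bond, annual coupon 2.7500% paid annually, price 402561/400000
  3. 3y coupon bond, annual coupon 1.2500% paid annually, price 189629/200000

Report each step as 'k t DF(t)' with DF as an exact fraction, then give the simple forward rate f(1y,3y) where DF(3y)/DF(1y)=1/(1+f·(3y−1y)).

1 1 9777/10000
2 2 9533/10000
3 3 4563/5000
f(1y,3y) = ((9777/10000)/(4563/5000) − 1)/(2) = 217/6084 ≈ 3.5667%

step 1 [1y] zero: DF = P = 9777/10000 ≈ 0.977700
step 2 [2y] bond c/1=11/400: DF=(402561/400000 − 11/400·(0.977700))/(1+11/400) = 9533/10000 ≈ 0.953300
step 3 [3y] bond c/1=1/80: DF=(189629/200000 − 1/80·(0.977700+0.953300))/(1+1/80) = 4563/5000 ≈ 0.912600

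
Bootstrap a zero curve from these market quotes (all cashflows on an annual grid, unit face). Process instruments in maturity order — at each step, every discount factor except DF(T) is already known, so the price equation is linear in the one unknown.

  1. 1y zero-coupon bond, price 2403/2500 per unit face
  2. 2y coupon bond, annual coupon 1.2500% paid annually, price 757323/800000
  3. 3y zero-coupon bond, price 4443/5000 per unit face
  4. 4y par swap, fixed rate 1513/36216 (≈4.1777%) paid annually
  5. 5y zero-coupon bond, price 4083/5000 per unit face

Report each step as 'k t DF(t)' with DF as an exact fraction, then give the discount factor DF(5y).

1 1 2403/2500
2 2 9231/10000
3 3 4443/5000
4 4 8487/10000
5 5 4083/5000
DF(5y) = 4083/5000 ≈ 0.816600

step 1 [1y] zero: DF = P = 2403/2500 ≈ 0.961200
step 2 [2y] bond c/1=1/80: DF=(757323/800000 − 1/80·(0.961200))/(1+1/80) = 9231/10000 ≈ 0.923100
step 3 [3y] zero: DF = P = 4443/5000 ≈ 0.888600
step 4 [4y] swap r/1=1513/36216: DF=(1 − 1513/36216·(0.961200+0.923100+0.888600))/(1+1513/36216) = 8487/10000 ≈ 0.848700
step 5 [5y] zero: DF = P = 4083/5000 ≈ 0.816600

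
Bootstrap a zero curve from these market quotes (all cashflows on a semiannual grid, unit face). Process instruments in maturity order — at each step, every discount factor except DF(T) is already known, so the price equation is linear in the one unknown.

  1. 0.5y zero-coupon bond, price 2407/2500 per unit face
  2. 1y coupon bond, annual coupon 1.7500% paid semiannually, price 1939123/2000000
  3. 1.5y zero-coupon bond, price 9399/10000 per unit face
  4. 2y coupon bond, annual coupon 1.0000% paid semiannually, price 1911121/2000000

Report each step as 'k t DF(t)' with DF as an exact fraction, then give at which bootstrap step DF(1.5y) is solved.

step 1 [0.5y] zero: DF = P = 2407/2500 ≈ 0.962800
step 2 [1y] bond c/2=7/800: DF=(1939123/2000000 − 7/800·(0.962800))/(1+7/800) = 1191/1250 ≈ 0.952800
step 3 [1.5y] zero: DF = P = 9399/10000 ≈ 0.939900
step 4 [2y] bond c/2=1/200: DF=(1911121/2000000 − 1/200·(0.962800+0.952800+0.939900))/(1+1/200) = 4683/5000 ≈ 0.936600

1 1/2 2407/2500
2 1 1191/1250
3 3/2 9399/10000
4 2 4683/5000
DF(1.5y) is solved at step 3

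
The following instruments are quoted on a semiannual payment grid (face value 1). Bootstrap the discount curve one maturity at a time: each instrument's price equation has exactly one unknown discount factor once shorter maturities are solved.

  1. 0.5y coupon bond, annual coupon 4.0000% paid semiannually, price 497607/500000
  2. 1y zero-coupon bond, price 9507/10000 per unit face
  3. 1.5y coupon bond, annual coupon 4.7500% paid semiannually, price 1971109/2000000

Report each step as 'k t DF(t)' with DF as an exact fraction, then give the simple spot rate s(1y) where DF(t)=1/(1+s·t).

step 1 [0.5y] bond c/2=1/50: DF=(497607/500000 − 1/50·(0))/(1+1/50) = 9757/10000 ≈ 0.975700
step 2 [1y] zero: DF = P = 9507/10000 ≈ 0.950700
step 3 [1.5y] bond c/2=19/800: DF=(1971109/2000000 − 19/800·(0.975700+0.950700))/(1+19/800) = 459/500 ≈ 0.918000

1 1/2 9757/10000
2 1 9507/10000
3 3/2 459/500
s(1y) = (1/(9507/10000) − 1)/(1) = 493/9507 ≈ 5.1857%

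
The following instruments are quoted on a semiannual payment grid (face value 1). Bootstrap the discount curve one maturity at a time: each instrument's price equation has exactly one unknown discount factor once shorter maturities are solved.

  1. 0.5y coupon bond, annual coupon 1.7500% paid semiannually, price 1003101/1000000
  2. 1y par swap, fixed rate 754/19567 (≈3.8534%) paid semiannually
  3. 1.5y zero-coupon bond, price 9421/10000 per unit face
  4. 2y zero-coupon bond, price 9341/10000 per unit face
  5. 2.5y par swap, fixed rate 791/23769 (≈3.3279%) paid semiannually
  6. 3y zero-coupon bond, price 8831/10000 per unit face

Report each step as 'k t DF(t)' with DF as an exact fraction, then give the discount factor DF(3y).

step 1 [0.5y] bond c/2=7/800: DF=(1003101/1000000 − 7/800·(0))/(1+7/800) = 1243/1250 ≈ 0.994400
step 2 [1y] swap r/2=377/19567: DF=(1 − 377/19567·(0.994400))/(1+377/19567) = 9623/10000 ≈ 0.962300
step 3 [1.5y] zero: DF = P = 9421/10000 ≈ 0.942100
step 4 [2y] zero: DF = P = 9341/10000 ≈ 0.934100
step 5 [2.5y] swap r/2=791/47538: DF=(1 − 791/47538·(0.994400+0.962300+0.942100+0.934100))/(1+791/47538) = 9209/10000 ≈ 0.920900
step 6 [3y] zero: DF = P = 8831/10000 ≈ 0.883100

1 1/2 1243/1250
2 1 9623/10000
3 3/2 9421/10000
4 2 9341/10000
5 5/2 9209/10000
6 3 8831/10000
DF(3y) = 8831/10000 ≈ 0.883100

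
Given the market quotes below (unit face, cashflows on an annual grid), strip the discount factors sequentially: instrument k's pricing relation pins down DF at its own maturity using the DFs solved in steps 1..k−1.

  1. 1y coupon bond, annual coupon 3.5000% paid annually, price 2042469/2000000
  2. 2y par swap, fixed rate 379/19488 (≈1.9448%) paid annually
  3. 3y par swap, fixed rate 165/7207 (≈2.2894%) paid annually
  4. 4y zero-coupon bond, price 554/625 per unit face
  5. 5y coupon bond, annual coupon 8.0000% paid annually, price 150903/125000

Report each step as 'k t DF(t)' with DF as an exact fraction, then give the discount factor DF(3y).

1 1 9867/10000
2 2 9621/10000
3 3 467/500
4 4 554/625
5 5 4193/5000
DF(3y) = 467/500 ≈ 0.934000

step 1 [1y] bond c/1=7/200: DF=(2042469/2000000 − 7/200·(0))/(1+7/200) = 9867/10000 ≈ 0.986700
step 2 [2y] swap r/1=379/19488: DF=(1 − 379/19488·(0.986700))/(1+379/19488) = 9621/10000 ≈ 0.962100
step 3 [3y] swap r/1=165/7207: DF=(1 − 165/7207·(0.986700+0.962100))/(1+165/7207) = 467/500 ≈ 0.934000
step 4 [4y] zero: DF = P = 554/625 ≈ 0.886400
step 5 [5y] bond c/1=2/25: DF=(150903/125000 − 2/25·(0.986700+0.962100+0.934000+0.886400))/(1+2/25) = 4193/5000 ≈ 0.838600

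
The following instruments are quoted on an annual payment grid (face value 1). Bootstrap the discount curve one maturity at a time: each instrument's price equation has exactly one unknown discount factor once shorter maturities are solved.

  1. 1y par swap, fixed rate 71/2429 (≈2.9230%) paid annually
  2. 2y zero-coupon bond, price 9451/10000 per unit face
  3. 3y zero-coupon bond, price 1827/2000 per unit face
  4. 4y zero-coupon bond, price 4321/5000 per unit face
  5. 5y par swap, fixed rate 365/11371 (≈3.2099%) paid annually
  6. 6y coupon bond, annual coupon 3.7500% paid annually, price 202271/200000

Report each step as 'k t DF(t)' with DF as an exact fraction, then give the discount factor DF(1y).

step 1 [1y] swap r/1=71/2429: DF=(1 − 71/2429·(0))/(1+71/2429) = 2429/2500 ≈ 0.971600
step 2 [2y] zero: DF = P = 9451/10000 ≈ 0.945100
step 3 [3y] zero: DF = P = 1827/2000 ≈ 0.913500
step 4 [4y] zero: DF = P = 4321/5000 ≈ 0.864200
step 5 [5y] swap r/1=365/11371: DF=(1 − 365/11371·(0.971600+0.945100+0.913500+0.864200))/(1+365/11371) = 427/500 ≈ 0.854000
step 6 [6y] bond c/1=3/80: DF=(202271/200000 − 3/80·(0.971600+0.945100+0.913500+0.864200+0.854000))/(1+3/80) = 1013/1250 ≈ 0.810400

1 1 2429/2500
2 2 9451/10000
3 3 1827/2000
4 4 4321/5000
5 5 427/500
6 6 1013/1250
DF(1y) = 2429/2500 ≈ 0.971600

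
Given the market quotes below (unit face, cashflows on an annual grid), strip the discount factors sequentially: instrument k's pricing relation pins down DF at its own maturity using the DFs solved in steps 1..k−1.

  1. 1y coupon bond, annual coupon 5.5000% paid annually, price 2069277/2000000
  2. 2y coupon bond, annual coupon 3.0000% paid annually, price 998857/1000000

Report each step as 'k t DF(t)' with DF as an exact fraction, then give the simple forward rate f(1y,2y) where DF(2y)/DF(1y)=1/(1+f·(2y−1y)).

step 1 [1y] bond c/1=11/200: DF=(2069277/2000000 − 11/200·(0))/(1+11/200) = 9807/10000 ≈ 0.980700
step 2 [2y] bond c/1=3/100: DF=(998857/1000000 − 3/100·(0.980700))/(1+3/100) = 2353/2500 ≈ 0.941200

1 1 9807/10000
2 2 2353/2500
f(1y,2y) = ((9807/10000)/(2353/2500) − 1)/(1) = 395/9412 ≈ 4.1968%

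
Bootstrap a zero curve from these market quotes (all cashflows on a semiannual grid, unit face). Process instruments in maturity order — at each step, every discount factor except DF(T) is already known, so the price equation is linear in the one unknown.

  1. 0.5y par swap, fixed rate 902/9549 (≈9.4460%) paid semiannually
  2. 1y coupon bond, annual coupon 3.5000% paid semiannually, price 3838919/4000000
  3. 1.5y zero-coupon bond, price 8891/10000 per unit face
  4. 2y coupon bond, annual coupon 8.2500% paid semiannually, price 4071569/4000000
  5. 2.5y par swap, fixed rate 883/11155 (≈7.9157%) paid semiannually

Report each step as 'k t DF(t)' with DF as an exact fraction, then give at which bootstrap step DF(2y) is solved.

step 1 [0.5y] swap r/2=451/9549: DF=(1 − 451/9549·(0))/(1+451/9549) = 9549/10000 ≈ 0.954900
step 2 [1y] bond c/2=7/400: DF=(3838919/4000000 − 7/400·(0.954900))/(1+7/400) = 2317/2500 ≈ 0.926800
step 3 [1.5y] zero: DF = P = 8891/10000 ≈ 0.889100
step 4 [2y] bond c/2=33/800: DF=(4071569/4000000 − 33/800·(0.954900+0.926800+0.889100))/(1+33/800) = 4339/5000 ≈ 0.867800
step 5 [2.5y] swap r/2=883/22310: DF=(1 − 883/22310·(0.954900+0.926800+0.889100+0.867800))/(1+883/22310) = 4117/5000 ≈ 0.823400

1 1/2 9549/10000
2 1 2317/2500
3 3/2 8891/10000
4 2 4339/5000
5 5/2 4117/5000
DF(2y) is solved at step 4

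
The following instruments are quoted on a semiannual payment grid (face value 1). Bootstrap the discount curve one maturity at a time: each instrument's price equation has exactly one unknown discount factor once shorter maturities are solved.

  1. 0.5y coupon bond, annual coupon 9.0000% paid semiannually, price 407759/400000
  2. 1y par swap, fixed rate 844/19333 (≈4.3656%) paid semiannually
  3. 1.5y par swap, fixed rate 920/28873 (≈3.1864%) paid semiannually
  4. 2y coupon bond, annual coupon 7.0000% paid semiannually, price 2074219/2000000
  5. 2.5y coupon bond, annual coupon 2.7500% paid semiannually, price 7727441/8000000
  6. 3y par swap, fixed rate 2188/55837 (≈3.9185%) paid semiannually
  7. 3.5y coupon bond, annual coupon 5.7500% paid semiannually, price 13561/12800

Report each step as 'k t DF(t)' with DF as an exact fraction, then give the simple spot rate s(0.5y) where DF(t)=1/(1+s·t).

1 1/2 1951/2000
2 1 4789/5000
3 3/2 477/500
4 2 2261/2500
5 5/2 4507/5000
6 3 4453/5000
7 7/2 4369/5000
s(0.5y) = (1/(1951/2000) − 1)/(1/2) = 98/1951 ≈ 5.0231%

step 1 [0.5y] bond c/2=9/200: DF=(407759/400000 − 9/200·(0))/(1+9/200) = 1951/2000 ≈ 0.975500
step 2 [1y] swap r/2=422/19333: DF=(1 − 422/19333·(0.975500))/(1+422/19333) = 4789/5000 ≈ 0.957800
step 3 [1.5y] swap r/2=460/28873: DF=(1 − 460/28873·(0.975500+0.957800))/(1+460/28873) = 477/500 ≈ 0.954000
step 4 [2y] bond c/2=7/200: DF=(2074219/2000000 − 7/200·(0.975500+0.957800+0.954000))/(1+7/200) = 2261/2500 ≈ 0.904400
step 5 [2.5y] bond c/2=11/800: DF=(7727441/8000000 − 11/800·(0.975500+0.957800+0.954000+0.904400))/(1+11/800) = 4507/5000 ≈ 0.901400
step 6 [3y] swap r/2=1094/55837: DF=(1 − 1094/55837·(0.975500+0.957800+0.954000+0.904400+0.901400))/(1+1094/55837) = 4453/5000 ≈ 0.890600
step 7 [3.5y] bond c/2=23/800: DF=(13561/12800 − 23/800·(0.975500+0.957800+0.954000+0.904400+0.901400+0.890600))/(1+23/800) = 4369/5000 ≈ 0.873800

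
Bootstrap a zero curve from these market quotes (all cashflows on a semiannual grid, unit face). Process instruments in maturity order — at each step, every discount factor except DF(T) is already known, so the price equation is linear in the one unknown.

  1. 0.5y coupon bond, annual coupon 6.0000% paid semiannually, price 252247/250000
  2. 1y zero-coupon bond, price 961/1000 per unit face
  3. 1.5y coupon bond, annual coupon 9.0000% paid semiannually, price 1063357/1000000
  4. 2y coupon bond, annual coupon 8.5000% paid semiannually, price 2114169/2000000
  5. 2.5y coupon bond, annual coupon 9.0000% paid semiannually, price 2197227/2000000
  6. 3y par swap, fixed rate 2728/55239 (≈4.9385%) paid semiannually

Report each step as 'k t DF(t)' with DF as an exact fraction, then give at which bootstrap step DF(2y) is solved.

step 1 [0.5y] bond c/2=3/100: DF=(252247/250000 − 3/100·(0))/(1+3/100) = 2449/2500 ≈ 0.979600
step 2 [1y] zero: DF = P = 961/1000 ≈ 0.961000
step 3 [1.5y] bond c/2=9/200: DF=(1063357/1000000 − 9/200·(0.979600+0.961000))/(1+9/200) = 467/500 ≈ 0.934000
step 4 [2y] bond c/2=17/400: DF=(2114169/2000000 − 17/400·(0.979600+0.961000+0.934000))/(1+17/400) = 1121/1250 ≈ 0.896800
step 5 [2.5y] bond c/2=9/200: DF=(2197227/2000000 − 9/200·(0.979600+0.961000+0.934000+0.896800))/(1+9/200) = 8889/10000 ≈ 0.888900
step 6 [3y] swap r/2=1364/55239: DF=(1 − 1364/55239·(0.979600+0.961000+0.934000+0.896800+0.888900))/(1+1364/55239) = 2159/2500 ≈ 0.863600

1 1/2 2449/2500
2 1 961/1000
3 3/2 467/500
4 2 1121/1250
5 5/2 8889/10000
6 3 2159/2500
DF(2y) is solved at step 4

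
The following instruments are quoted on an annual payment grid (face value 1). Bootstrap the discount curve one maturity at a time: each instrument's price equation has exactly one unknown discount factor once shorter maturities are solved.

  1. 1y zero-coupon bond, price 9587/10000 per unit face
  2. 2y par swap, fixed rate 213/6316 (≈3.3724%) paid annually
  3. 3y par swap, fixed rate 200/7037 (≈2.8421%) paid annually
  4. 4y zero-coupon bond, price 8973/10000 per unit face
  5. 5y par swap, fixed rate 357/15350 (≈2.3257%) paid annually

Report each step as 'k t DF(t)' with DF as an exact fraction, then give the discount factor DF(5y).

step 1 [1y] zero: DF = P = 9587/10000 ≈ 0.958700
step 2 [2y] swap r/1=213/6316: DF=(1 − 213/6316·(0.958700))/(1+213/6316) = 9361/10000 ≈ 0.936100
step 3 [3y] swap r/1=200/7037: DF=(1 − 200/7037·(0.958700+0.936100))/(1+200/7037) = 23/25 ≈ 0.920000
step 4 [4y] zero: DF = P = 8973/10000 ≈ 0.897300
step 5 [5y] swap r/1=357/15350: DF=(1 − 357/15350·(0.958700+0.936100+0.920000+0.897300))/(1+357/15350) = 8929/10000 ≈ 0.892900

1 1 9587/10000
2 2 9361/10000
3 3 23/25
4 4 8973/10000
5 5 8929/10000
DF(5y) = 8929/10000 ≈ 0.892900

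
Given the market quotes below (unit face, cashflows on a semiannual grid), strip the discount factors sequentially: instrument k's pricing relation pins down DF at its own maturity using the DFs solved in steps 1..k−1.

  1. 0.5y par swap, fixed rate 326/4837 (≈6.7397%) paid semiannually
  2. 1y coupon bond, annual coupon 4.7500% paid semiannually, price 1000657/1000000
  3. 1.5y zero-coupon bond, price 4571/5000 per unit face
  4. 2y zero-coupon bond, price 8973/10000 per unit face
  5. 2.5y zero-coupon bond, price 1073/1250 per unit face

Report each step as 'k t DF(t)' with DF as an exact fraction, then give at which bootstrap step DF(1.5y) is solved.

1 1/2 4837/5000
2 1 191/200
3 3/2 4571/5000
4 2 8973/10000
5 5/2 1073/1250
DF(1.5y) is solved at step 3

step 1 [0.5y] swap r/2=163/4837: DF=(1 − 163/4837·(0))/(1+163/4837) = 4837/5000 ≈ 0.967400
step 2 [1y] bond c/2=19/800: DF=(1000657/1000000 − 19/800·(0.967400))/(1+19/800) = 191/200 ≈ 0.955000
step 3 [1.5y] zero: DF = P = 4571/5000 ≈ 0.914200
step 4 [2y] zero: DF = P = 8973/10000 ≈ 0.897300
step 5 [2.5y] zero: DF = P = 1073/1250 ≈ 0.858400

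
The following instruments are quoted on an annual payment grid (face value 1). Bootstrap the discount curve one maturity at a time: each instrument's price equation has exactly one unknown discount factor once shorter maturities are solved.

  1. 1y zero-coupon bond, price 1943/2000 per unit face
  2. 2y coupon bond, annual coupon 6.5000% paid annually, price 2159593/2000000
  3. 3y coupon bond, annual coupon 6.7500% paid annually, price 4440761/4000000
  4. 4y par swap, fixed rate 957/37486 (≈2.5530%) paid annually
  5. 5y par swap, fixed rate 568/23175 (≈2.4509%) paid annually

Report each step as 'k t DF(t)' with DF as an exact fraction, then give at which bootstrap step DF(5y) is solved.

1 1 1943/2000
2 2 4773/5000
3 3 4591/5000
4 4 9043/10000
5 5 554/625
DF(5y) is solved at step 5

step 1 [1y] zero: DF = P = 1943/2000 ≈ 0.971500
step 2 [2y] bond c/1=13/200: DF=(2159593/2000000 − 13/200·(0.971500))/(1+13/200) = 4773/5000 ≈ 0.954600
step 3 [3y] bond c/1=27/400: DF=(4440761/4000000 − 27/400·(0.971500+0.954600))/(1+27/400) = 4591/5000 ≈ 0.918200
step 4 [4y] swap r/1=957/37486: DF=(1 − 957/37486·(0.971500+0.954600+0.918200))/(1+957/37486) = 9043/10000 ≈ 0.904300
step 5 [5y] swap r/1=568/23175: DF=(1 − 568/23175·(0.971500+0.954600+0.918200+0.904300))/(1+568/23175) = 554/625 ≈ 0.886400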